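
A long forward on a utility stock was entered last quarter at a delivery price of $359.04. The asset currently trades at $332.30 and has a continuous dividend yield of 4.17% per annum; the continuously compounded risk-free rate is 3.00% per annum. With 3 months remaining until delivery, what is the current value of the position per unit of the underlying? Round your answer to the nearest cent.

-$27.50

Current fair forward for the remaining 3 months: F = S·e^((r − q)·T), (r − q) = 0.0300 − 0.0417 = -0.0117
F = 332.30 · e^(-0.0117 × 3/12) = 332.30 × 0.997079 = 331.3294
Value of long forward = (F − K)·e^(−rT) = (331.3294 − 359.04) · e^(−0.0300·3/12)
= -27.7106 × 0.992528 = -27.50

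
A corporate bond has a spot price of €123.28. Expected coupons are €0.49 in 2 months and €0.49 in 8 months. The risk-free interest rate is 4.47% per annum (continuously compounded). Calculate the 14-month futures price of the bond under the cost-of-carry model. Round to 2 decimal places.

€128.87

PV(coupons) I = 0.49·e^(−0.0447·2/12) + 0.49·e^(−0.0447·8/12)
I = 0.4864 + 0.4756 = 0.9620
F = (S − I)·e^(rT) = (123.28 − 0.9620) · e^(0.0447·14/12)
= 122.3180 · e^0.052150 = 122.3180 × 1.053534 = €128.87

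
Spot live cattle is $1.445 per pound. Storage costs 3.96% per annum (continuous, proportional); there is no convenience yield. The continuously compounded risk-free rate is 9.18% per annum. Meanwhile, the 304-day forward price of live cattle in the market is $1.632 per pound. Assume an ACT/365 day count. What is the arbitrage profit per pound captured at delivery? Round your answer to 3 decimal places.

$0.020 per pound

Fair forward: F* = S·e^(carry·T), with carry = (r + u) = 0.0918 + 0.0396 = 0.1314
F* = 1.445 · e^(0.1314 × 304/365) = 1.445 · e^0.109440 = 1.445 × 1.115653 = $1.6121
Market $1.632 > fair $1.6121: forward overpriced → cash-and-carry (buy spot, short the forward).
At maturity, profit = |F_mkt − F*| = |1.632 − 1.6121| = $0.020 per pound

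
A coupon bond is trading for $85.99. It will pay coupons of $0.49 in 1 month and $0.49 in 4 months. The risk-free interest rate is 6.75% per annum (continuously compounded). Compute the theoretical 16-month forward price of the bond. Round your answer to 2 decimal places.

$93.03

PV(coupons) I = 0.49·e^(−0.0675·1/12) + 0.49·e^(−0.0675·4/12)
I = 0.4873 + 0.4791 = 0.9664
F = (S − I)·e^(rT) = (85.99 − 0.9664) · e^(0.0675·16/12)
= 85.0236 · e^0.090000 = 85.0236 × 1.094174 = $93.03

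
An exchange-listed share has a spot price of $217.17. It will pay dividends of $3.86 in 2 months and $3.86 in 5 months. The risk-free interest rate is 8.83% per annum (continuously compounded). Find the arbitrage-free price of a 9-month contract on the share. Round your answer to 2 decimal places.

$224.00

PV(dividends) I = 3.86·e^(−0.0883·2/12) + 3.86·e^(−0.0883·5/12)
I = 3.8036 + 3.7206 = 7.5242
F = (S − I)·e^(rT) = (217.17 − 7.5242) · e^(0.0883·9/12)
= 209.6458 · e^0.066225 = 209.6458 × 1.068467 = $224.00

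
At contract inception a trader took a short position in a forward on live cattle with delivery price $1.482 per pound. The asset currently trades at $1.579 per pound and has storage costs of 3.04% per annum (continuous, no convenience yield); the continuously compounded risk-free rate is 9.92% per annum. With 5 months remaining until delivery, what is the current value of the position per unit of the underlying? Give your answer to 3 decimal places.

Current fair forward for the remaining 5 months: F = S·e^((r + u)·T), (r + u) = 0.0992 + 0.0304 = 0.1296
F = 1.579 · e^(0.1296 × 5/12) = 1.579 × 1.055485 = 1.6666
Value of long forward = (F − K)·e^(−rT) = (1.6666 − 1.482) · e^(−0.0992·5/12)
= 0.1846 × 0.959509 = 0.177
Short position value = −(long value) = -$0.177

-$0.177 per pound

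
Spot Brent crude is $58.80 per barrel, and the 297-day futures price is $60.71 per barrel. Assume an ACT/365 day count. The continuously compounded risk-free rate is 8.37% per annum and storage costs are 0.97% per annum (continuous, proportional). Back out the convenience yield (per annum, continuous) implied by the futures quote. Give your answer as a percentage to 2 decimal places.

5.41%

F = S·e^((r+u−y)T) ⇒ (r+u−y) = ln(F/S)/T
ln(60.71/58.80) = 0.031967; /T ⇒ 0.039286
y = r + u − ln(F/S)/T = 0.0837 + 0.0097 − 0.039286 = 0.054114
y = 5.41%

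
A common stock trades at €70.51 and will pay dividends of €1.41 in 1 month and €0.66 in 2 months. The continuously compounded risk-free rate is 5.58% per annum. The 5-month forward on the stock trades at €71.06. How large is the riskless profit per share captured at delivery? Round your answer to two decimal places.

PV(dividends) I = 1.41·e^(−0.0558·1/12) + 0.66·e^(−0.0558·2/12) = 2.0573
Fair forward F* = (S − I)·e^(rT) = (70.51 − 2.0573)·e^0.023250 = 68.4527 × 1.023522 = 70.0628
Market €71.06 > fair 70.0628: forward overpriced → cash-and-carry (borrow at r, buy the stock and collect the dividends, short the forward).
Profit at T = |F_mkt − F*| = |71.06 − 70.0628| = €1.00 per share

€1.00 per share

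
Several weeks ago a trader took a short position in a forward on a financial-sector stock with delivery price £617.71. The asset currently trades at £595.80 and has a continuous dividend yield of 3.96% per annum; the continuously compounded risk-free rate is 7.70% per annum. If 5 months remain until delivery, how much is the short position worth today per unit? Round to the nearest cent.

£12.16

Current fair forward for the remaining 5 months: F = S·e^((r − q)·T), (r − q) = 0.0770 − 0.0396 = 0.0374
F = 595.80 · e^(0.0374 × 5/12) = 595.80 × 1.015705 = 605.1570
Value of long forward = (F − K)·e^(−rT) = (605.1570 − 617.71) · e^(−0.0770·5/12)
= -12.5530 × 0.968426 = -12.16
Short position value = −(long value) = £12.16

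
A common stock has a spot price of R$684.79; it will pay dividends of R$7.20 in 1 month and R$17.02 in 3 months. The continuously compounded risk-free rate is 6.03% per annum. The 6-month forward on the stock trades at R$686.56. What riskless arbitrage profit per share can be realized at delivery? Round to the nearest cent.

R$5.47 per share

PV(dividends) I = 7.20·e^(−0.0603·1/12) + 17.02·e^(−0.0603·3/12) = 23.9293
Fair forward F* = (S − I)·e^(rT) = (684.79 − 23.9293)·e^0.030150 = 660.8607 × 1.030609 = 681.0890
Market R$686.56 > fair 681.0890: forward overpriced → cash-and-carry (borrow at r, buy the stock and collect the dividends, short the forward).
Profit at T = |F_mkt − F*| = |686.56 − 681.0890| = R$5.47 per share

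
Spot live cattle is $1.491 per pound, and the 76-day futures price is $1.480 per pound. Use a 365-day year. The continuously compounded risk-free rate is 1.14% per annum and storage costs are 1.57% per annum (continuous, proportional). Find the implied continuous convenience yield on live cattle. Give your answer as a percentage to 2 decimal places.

6.27%

F = S·e^((r+u−y)T) ⇒ (r+u−y) = ln(F/S)/T
ln(1.480/1.491) = -0.007405; /T ⇒ -0.035563
y = r + u − ln(F/S)/T = 0.0114 + 0.0157 + 0.035563 = 0.062663
y = 6.27%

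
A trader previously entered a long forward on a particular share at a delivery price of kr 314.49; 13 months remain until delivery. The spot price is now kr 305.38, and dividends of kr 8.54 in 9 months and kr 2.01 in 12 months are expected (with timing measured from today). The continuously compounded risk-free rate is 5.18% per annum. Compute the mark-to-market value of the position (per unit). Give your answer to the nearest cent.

PV(remaining dividends) I = 8.54·e^(−0.0518·9/12) + 2.01·e^(−0.0518·12/12) = 10.1231
Current forward F = (S − I)·e^(rT) = (305.38 − 10.1231)·e^(0.0518·13/12) = 295.2569 × 1.057721 = 312.2994
Value (long) = (F − K)·e^(−rT) = (312.2994 − 314.49) × 0.945429 = -2.0711
Value = -kr 2.07

-kr 2.07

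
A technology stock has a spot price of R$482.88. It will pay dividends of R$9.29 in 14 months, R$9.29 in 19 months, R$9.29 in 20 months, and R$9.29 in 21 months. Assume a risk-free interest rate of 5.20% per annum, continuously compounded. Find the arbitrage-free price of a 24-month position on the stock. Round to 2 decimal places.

R$497.74

PV(dividends) I = 9.29·e^(−0.0520·14/12) + 9.29·e^(−0.0520·19/12) + 9.29·e^(−0.0520·20/12) + 9.29·e^(−0.0520·21/12)
I = 8.7432 + 8.5558 + 8.5188 + 8.4819 = 34.2997
F = (S − I)·e^(rT) = (482.88 − 34.2997) · e^(0.0520·24/12)
= 448.5803 · e^0.104000 = 448.5803 × 1.109600 = R$497.74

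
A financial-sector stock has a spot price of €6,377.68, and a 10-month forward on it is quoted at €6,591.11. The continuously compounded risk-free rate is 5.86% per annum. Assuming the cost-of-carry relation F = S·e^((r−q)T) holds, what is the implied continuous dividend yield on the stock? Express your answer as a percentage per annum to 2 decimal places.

1.91%

From F = S·e^((r−q)T): (r − q) = ln(F/S)/T
ln(6591.11/6377.68) = ln(1.033465) = 0.032917
(r − q) = 0.032917 / (10/12) = 0.039500
q = r − ln(F/S)/T = 0.0586 − 0.039500 = 0.019100
q = 1.91%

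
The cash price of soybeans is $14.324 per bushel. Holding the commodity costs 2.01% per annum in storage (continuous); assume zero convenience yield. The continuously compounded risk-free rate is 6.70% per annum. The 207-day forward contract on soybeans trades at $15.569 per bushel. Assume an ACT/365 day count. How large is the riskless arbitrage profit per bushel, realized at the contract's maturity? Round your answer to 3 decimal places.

Fair forward: F* = S·e^(carry·T), with carry = (r + u) = 0.0670 + 0.0201 = 0.0871
F* = 14.324 · e^(0.0871 × 207/365) = 14.324 · e^0.049396 = 14.324 × 1.050636 = $15.0493
Market $15.569 > fair $15.0493: forward overpriced → cash-and-carry (buy spot, short the forward).
At maturity, profit = |F_mkt − F*| = |15.569 − 15.0493| = $0.520 per bushel

$0.520 per bushel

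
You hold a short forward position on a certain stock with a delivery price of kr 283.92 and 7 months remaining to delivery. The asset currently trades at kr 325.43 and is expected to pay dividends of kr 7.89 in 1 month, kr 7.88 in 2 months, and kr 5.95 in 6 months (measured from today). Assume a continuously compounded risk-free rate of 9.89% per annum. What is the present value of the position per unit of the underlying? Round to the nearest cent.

PV(remaining dividends) I = 7.89·e^(−0.0989·1/12) + 7.88·e^(−0.0989·2/12) + 5.95·e^(−0.0989·6/12) = 21.2393
Current forward F = (S − I)·e^(rT) = (325.43 − 21.2393)·e^(0.0989·7/12) = 304.1907 × 1.059388 = 322.2560
Value (long) = (F − K)·e^(−rT) = (322.2560 − 283.92) × 0.943941 = 36.1869
Short position value = −(long value) = -kr 36.19

-kr 36.19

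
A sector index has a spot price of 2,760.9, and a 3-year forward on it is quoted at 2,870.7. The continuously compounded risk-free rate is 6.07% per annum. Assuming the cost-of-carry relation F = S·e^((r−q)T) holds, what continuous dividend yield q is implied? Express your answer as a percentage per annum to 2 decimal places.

4.77%

From F = S·e^((r−q)T): (r − q) = ln(F/S)/T
ln(2870.7/2760.9) = ln(1.039770) = 0.039000
(r − q) = 0.039000 / (3) = 0.013000
q = r − ln(F/S)/T = 0.0607 − 0.013000 = 0.047700
q = 4.77%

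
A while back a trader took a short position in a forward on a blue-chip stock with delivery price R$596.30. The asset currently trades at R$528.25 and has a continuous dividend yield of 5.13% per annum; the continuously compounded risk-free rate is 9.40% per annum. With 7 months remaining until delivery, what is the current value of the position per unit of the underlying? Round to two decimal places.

Current fair forward for the remaining 7 months: F = S·e^((r − q)·T), (r − q) = 0.0940 − 0.0513 = 0.0427
F = 528.25 · e^(0.0427 × 7/12) = 528.25 × 1.025221 = 541.5730
Value of long forward = (F − K)·e^(−rT) = (541.5730 − 596.30) · e^(−0.0940·7/12)
= -54.7270 × 0.946643 = -51.81
Short position value = −(long value) = R$51.81

R$51.81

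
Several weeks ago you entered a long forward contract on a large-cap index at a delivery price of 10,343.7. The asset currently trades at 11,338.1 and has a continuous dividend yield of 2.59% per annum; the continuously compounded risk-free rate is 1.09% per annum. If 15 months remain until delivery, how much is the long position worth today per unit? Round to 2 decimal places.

Current fair forward for the remaining 15 months: F = S·e^((r − q)·T), (r − q) = 0.0109 − 0.0259 = -0.0150
F = 11338.1 · e^(-0.0150 × 15/12) = 11338.1 × 0.98142469 = 11127.4913
Value of long forward = (F − K)·e^(−rT) = (11127.4913 − 10343.7) · e^(−0.0109·15/12)
= 783.7913 × 0.98646740 = 773.18

773.18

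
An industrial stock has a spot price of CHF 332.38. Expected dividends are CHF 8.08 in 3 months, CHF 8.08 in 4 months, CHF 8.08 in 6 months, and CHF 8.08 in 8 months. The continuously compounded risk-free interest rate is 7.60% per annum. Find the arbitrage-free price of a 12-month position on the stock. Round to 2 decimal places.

PV(dividends) I = 8.08·e^(−0.0760·3/12) + 8.08·e^(−0.0760·4/12) + 8.08·e^(−0.0760·6/12) + 8.08·e^(−0.0760·8/12)
I = 7.9279 + 7.8779 + 7.7787 + 7.6808 = 31.2653
F = (S − I)·e^(rT) = (332.38 − 31.2653) · e^(0.0760·12/12)
= 301.1147 · e^0.076000 = 301.1147 × 1.078963 = CHF 324.89

CHF 324.89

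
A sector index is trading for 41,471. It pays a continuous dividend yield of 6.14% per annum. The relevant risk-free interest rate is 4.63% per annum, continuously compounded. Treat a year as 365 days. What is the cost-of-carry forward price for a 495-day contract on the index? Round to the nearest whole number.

F = S·e^((r − q)T) = 41471 · e^((0.0463 − 0.0614) × 495/365)
= 41471 · e^-0.020478 = 41471 × 0.979730
F = 40,630

40,630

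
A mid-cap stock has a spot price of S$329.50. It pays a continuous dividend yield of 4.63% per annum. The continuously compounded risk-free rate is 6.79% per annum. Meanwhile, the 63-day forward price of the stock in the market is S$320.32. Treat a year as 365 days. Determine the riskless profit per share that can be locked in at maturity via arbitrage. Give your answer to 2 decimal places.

S$10.41 per share

Fair forward: F* = S·e^(carry·T), with carry = (r − q) = 0.0679 − 0.0463 = 0.0216
F* = 329.50 · e^(0.0216 × 63/365) = 329.50 · e^0.003728 = 329.50 × 1.003735 = S$330.7307
Market S$320.32 < fair S$330.7307: forward underpriced → reverse cash-and-carry (short spot, go long the forward).
At maturity, profit = |F_mkt − F*| = |320.32 − 330.7307| = S$10.41 per share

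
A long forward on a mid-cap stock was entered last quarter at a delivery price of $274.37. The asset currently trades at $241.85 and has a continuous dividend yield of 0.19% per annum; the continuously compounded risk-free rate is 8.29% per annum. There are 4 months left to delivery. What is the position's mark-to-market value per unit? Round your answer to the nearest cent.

-$25.20

Current fair forward for the remaining 4 months: F = S·e^((r − q)·T), (r − q) = 0.0829 − 0.0019 = 0.0810
F = 241.85 · e^(0.0810 × 4/12) = 241.85 × 1.027368 = 248.4690
Value of long forward = (F − K)·e^(−rT) = (248.4690 − 274.37) · e^(−0.0829·4/12)
= -25.9010 × 0.972745 = -25.20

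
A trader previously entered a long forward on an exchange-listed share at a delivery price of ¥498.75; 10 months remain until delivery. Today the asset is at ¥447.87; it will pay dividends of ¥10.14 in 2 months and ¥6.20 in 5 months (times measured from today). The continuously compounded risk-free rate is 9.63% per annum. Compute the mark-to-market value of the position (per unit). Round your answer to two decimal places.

-¥28.35

PV(remaining dividends) I = 10.14·e^(−0.0963·2/12) + 6.20·e^(−0.0963·5/12) = 15.9347
Current forward F = (S − I)·e^(rT) = (447.87 − 15.9347)·e^(0.0963·10/12) = 431.9353 × 1.083558 = 468.0269
Value (long) = (F − K)·e^(−rT) = (468.0269 − 498.75) × 0.922886 = -28.3539
Value = -¥28.35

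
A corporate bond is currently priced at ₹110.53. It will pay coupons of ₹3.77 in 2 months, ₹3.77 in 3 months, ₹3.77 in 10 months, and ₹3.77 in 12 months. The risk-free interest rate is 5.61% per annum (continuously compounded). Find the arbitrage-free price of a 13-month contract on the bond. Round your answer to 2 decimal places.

PV(coupons) I = 3.77·e^(−0.0561·2/12) + 3.77·e^(−0.0561·3/12) + 3.77·e^(−0.0561·10/12) + 3.77·e^(−0.0561·12/12)
I = 3.7349 + 3.7175 + 3.5978 + 3.5643 = 14.6145
F = (S − I)·e^(rT) = (110.53 − 14.6145) · e^(0.0561·13/12)
= 95.9155 · e^0.060775 = 95.9155 × 1.062660 = ₹101.93

₹101.93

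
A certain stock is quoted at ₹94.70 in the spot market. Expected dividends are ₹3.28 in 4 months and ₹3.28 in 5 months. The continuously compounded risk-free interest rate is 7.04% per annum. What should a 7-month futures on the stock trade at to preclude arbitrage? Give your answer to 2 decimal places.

PV(dividends) I = 3.28·e^(−0.0704·4/12) + 3.28·e^(−0.0704·5/12)
I = 3.2039 + 3.1852 = 6.3891
F = (S − I)·e^(rT) = (94.70 − 6.3891) · e^(0.0704·7/12)
= 88.3109 · e^0.041067 = 88.3109 × 1.041922 = ₹92.01

₹92.01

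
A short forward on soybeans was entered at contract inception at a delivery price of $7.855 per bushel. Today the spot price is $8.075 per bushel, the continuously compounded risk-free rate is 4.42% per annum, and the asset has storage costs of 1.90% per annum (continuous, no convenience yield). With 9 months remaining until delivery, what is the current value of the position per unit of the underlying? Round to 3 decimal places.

Current fair forward for the remaining 9 months: F = S·e^((r + u)·T), (r + u) = 0.0442 + 0.0190 = 0.0632
F = 8.075 · e^(0.0632 × 9/12) = 8.075 × 1.048541 = 8.4670
Value of long forward = (F − K)·e^(−rT) = (8.4670 − 7.855) · e^(−0.0442·9/12)
= 0.6120 × 0.967393 = 0.592
Short position value = −(long value) = -$0.592

-$0.592 per bushel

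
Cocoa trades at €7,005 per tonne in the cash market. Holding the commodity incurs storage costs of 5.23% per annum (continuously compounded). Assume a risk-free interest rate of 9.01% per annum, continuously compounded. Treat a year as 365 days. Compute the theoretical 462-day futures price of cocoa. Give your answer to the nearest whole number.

Net carry = r + u − y = 0.0901 + 0.0523 − 0.0000 = 0.1424
F = S·e^((r+u−y)T) = 7005 · e^(0.1424 × 462/365) = 7005 · e^0.180243
= 7005 × 1.197508 = €8,389 per tonne

€8,389 per tonne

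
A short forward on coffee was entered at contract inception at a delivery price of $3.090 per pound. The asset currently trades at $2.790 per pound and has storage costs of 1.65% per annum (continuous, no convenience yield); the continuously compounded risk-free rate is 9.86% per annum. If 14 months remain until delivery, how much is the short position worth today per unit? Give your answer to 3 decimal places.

-$0.090 per pound

Current fair forward for the remaining 14 months: F = S·e^((r + u)·T), (r + u) = 0.0986 + 0.0165 = 0.1151
F = 2.790 · e^(0.1151 × 14/12) = 2.790 × 1.143717 = 3.1910
Value of long forward = (F − K)·e^(−rT) = (3.1910 − 3.090) · e^(−0.0986·14/12)
= 0.1010 × 0.891336 = 0.090
Short position value = −(long value) = -$0.090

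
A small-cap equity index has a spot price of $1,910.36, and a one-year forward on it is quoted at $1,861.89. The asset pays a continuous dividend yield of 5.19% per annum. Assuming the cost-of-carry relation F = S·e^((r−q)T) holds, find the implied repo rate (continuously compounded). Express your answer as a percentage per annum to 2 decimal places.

From F = S·e^((r−q)T): (r − q) = ln(F/S)/T
ln(1861.89/1910.36) = ln(0.974628) = -0.025699
(r − q) = -0.025699 / (12/12) = -0.025699
r = ln(F/S)/T + q = -0.025699 + 0.0519 = 0.026201
r = 2.62%

2.62%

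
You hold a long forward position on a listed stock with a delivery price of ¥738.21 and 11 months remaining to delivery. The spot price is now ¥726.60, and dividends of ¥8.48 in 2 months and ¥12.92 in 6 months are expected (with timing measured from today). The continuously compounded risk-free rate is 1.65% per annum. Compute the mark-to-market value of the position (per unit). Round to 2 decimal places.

-¥21.80

PV(remaining dividends) I = 8.48·e^(−0.0165·2/12) + 12.92·e^(−0.0165·6/12) = 21.2706
Current forward F = (S − I)·e^(rT) = (726.60 − 21.2706)·e^(0.0165·11/12) = 705.3294 × 1.015240 = 716.0786
Value (long) = (F − K)·e^(−rT) = (716.0786 − 738.21) × 0.984989 = -21.7992
Value = -¥21.80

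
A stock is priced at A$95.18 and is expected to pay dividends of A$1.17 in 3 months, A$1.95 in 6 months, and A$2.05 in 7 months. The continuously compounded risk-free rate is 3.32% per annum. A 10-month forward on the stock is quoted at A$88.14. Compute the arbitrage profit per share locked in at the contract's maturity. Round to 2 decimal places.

A$4.48 per share

PV(dividends) I = 1.17·e^(−0.0332·3/12) + 1.95·e^(−0.0332·6/12) + 2.05·e^(−0.0332·7/12) = 5.0889
Fair forward F* = (S − I)·e^(rT) = (95.18 − 5.0889)·e^0.027667 = 90.0911 × 1.028053 = 92.6184
Market A$88.14 < fair 92.6184: forward underpriced → reverse cash-and-carry (short the stock, invest proceeds at r, pay the dividends, go long the forward).
Profit at T = |F_mkt − F*| = |88.14 − 92.6184| = A$4.48 per share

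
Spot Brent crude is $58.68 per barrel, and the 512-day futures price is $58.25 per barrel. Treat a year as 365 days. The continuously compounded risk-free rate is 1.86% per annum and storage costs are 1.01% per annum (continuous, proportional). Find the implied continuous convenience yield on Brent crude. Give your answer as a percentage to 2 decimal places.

F = S·e^((r+u−y)T) ⇒ (r+u−y) = ln(F/S)/T
ln(58.25/58.68) = -0.007355; /T ⇒ -0.005243
y = r + u − ln(F/S)/T = 0.0186 + 0.0101 + 0.005243 = 0.033943
y = 3.39%

3.39%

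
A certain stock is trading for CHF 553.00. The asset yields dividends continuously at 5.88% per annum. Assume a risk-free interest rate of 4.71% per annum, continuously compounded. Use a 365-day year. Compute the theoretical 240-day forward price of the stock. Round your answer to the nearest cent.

F = S·e^((r − q)T) = 553.00 · e^((0.0471 − 0.0588) × 240/365)
= 553.00 · e^-0.007693 = 553.00 × 0.992337
F = CHF 548.76

CHF 548.76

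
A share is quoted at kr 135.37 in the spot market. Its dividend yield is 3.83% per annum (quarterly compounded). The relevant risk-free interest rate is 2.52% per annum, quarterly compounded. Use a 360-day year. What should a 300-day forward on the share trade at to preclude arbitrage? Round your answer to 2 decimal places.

kr 133.91

F = S · (1+r/4)^(4T) / (1+q/4)^(4T)
= 135.37 × 1.021155 / 1.032275 = 135.37 × 0.989228
F = kr 133.91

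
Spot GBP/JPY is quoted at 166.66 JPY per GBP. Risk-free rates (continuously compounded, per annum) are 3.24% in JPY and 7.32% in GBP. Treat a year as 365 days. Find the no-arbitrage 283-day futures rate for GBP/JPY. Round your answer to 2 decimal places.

161.47

F = S·e^((r_JPY − r_GBP)T) = 166.66 · e^((0.0324 − 0.0732) × 283/365)
= 166.66 · e^-0.031634 = 166.66 × 0.968861
F = 161.47 JPY per GBP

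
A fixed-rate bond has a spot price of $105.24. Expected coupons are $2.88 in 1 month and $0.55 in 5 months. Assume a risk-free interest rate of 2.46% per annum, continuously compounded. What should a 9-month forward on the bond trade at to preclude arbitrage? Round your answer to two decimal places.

$103.72

PV(coupons) I = 2.88·e^(−0.0246·1/12) + 0.55·e^(−0.0246·5/12)
I = 2.8741 + 0.5444 = 3.4185
F = (S − I)·e^(rT) = (105.24 − 3.4185) · e^(0.0246·9/12)
= 101.8215 · e^0.018450 = 101.8215 × 1.018621 = $103.72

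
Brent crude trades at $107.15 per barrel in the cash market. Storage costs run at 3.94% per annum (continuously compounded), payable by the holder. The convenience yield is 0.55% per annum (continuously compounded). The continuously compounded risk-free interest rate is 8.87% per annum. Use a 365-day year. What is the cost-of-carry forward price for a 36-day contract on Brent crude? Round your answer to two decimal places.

Net carry = r + u − y = 0.0887 + 0.0394 − 0.0055 = 0.1226
F = S·e^((r+u−y)T) = 107.15 · e^(0.1226 × 36/365) = 107.15 · e^0.012092
= 107.15 × 1.012165 = $108.45 per barrel

$108.45 per barrel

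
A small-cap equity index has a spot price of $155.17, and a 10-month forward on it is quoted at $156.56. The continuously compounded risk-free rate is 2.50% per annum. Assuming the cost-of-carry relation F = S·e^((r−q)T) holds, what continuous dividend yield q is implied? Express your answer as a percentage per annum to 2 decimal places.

1.43%

From F = S·e^((r−q)T): (r − q) = ln(F/S)/T
ln(156.56/155.17) = ln(1.008958) = 0.008918
(r − q) = 0.008918 / (10/12) = 0.010702
q = r − ln(F/S)/T = 0.0250 − 0.010702 = 0.014298
q = 1.43%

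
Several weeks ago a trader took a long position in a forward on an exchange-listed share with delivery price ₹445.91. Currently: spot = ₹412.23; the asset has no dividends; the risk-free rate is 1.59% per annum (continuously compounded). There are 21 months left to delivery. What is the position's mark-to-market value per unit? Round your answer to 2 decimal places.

Current fair forward for the remaining 21 months: F = S·e^(r·T), r = 0.0159
F = 412.23 · e^(0.0159 × 21/12) = 412.23 × 1.028216 = 423.8615
Value of long forward = (F − K)·e^(−rT) = (423.8615 − 445.91) · e^(−0.0159·21/12)
= -22.0485 × 0.972559 = -21.44

-₹21.44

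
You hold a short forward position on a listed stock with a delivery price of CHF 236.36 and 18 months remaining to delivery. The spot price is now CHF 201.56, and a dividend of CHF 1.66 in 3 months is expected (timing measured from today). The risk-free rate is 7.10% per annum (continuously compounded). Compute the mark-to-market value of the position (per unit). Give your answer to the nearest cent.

CHF 12.55

PV(remaining dividends) I = 1.66·e^(−0.0710·3/12) = 1.6308
Current forward F = (S − I)·e^(rT) = (201.56 − 1.6308)·e^(0.0710·18/12) = 199.9292 × 1.112378 = 222.3968
Value (long) = (F − K)·e^(−rT) = (222.3968 − 236.36) × 0.898975 = -12.5526
Short position value = −(long value) = CHF 12.55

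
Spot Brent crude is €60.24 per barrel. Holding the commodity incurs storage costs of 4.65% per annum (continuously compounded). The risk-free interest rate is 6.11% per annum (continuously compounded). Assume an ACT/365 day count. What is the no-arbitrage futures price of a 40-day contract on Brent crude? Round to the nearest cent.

€60.95 per barrel

Net carry = r + u − y = 0.0611 + 0.0465 − 0.0000 = 0.1076
F = S·e^((r+u−y)T) = 60.24 · e^(0.1076 × 40/365) = 60.24 · e^0.011792
= 60.24 × 1.011862 = €60.95 per barrel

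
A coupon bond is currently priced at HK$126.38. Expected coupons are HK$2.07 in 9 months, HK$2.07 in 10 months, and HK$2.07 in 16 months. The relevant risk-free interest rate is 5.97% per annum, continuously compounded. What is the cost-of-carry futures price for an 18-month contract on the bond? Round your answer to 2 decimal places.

HK$131.81

PV(coupons) I = 2.07·e^(−0.0597·9/12) + 2.07·e^(−0.0597·10/12) + 2.07·e^(−0.0597·16/12)
I = 1.9794 + 1.9695 + 1.9116 = 5.8605
F = (S − I)·e^(rT) = (126.38 − 5.8605) · e^(0.0597·18/12)
= 120.5195 · e^0.089550 = 120.5195 × 1.093682 = HK$131.81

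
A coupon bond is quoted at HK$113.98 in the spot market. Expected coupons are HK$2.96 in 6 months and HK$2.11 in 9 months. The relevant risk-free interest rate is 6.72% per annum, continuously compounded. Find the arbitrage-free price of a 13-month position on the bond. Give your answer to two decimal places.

HK$117.35

PV(coupons) I = 2.96·e^(−0.0672·6/12) + 2.11·e^(−0.0672·9/12)
I = 2.8622 + 2.0063 = 4.8685
F = (S − I)·e^(rT) = (113.98 − 4.8685) · e^(0.0672·13/12)
= 109.1115 · e^0.072800 = 109.1115 × 1.075515 = HK$117.35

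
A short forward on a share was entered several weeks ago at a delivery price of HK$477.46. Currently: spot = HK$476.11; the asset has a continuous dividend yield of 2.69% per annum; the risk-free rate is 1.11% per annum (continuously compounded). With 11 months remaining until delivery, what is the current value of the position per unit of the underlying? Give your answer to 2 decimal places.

Current fair forward for the remaining 11 months: F = S·e^((r − q)·T), (r − q) = 0.0111 − 0.0269 = -0.0158
F = 476.11 · e^(-0.0158 × 11/12) = 476.11 × 0.985621 = 469.2640
Value of long forward = (F − K)·e^(−rT) = (469.2640 − 477.46) · e^(−0.0111·11/12)
= -8.1960 × 0.989877 = -8.11
Short position value = −(long value) = HK$8.11

HK$8.11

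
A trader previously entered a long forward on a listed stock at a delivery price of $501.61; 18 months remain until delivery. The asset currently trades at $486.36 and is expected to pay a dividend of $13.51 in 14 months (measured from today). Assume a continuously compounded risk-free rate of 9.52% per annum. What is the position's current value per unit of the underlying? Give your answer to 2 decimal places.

PV(remaining dividends) I = 13.51·e^(−0.0952·14/12) = 12.0898
Current forward F = (S − I)·e^(rT) = (486.36 − 12.0898)·e^(0.0952·18/12) = 474.2702 × 1.153499 = 547.0702
Value (long) = (F − K)·e^(−rT) = (547.0702 − 501.61) × 0.866927 = 39.4107
Value = $39.41

$39.41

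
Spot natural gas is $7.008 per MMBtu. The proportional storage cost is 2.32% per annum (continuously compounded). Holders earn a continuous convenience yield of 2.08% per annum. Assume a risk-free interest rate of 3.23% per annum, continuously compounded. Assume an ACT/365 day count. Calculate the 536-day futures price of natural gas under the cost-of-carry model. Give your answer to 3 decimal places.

Net carry = r + u − y = 0.0323 + 0.0232 − 0.0208 = 0.0347
F = S·e^((r+u−y)T) = 7.008 · e^(0.0347 × 536/365) = 7.008 · e^0.050957
= 7.008 × 1.052278 = $7.374 per MMBtu

$7.374 per MMBtu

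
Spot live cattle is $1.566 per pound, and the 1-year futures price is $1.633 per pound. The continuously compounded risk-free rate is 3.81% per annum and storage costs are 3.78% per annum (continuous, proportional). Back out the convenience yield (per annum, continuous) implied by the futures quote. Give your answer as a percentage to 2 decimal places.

3.40%

F = S·e^((r+u−y)T) ⇒ (r+u−y) = ln(F/S)/T
ln(1.633/1.566) = 0.041894; /T ⇒ 0.041894
y = r + u − ln(F/S)/T = 0.0381 + 0.0378 − 0.041894 = 0.034006
y = 3.40%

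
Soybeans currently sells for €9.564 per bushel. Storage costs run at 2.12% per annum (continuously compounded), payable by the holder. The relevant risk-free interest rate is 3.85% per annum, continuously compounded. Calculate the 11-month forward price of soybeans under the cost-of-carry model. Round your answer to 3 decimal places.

€10.102 per bushel

Net carry = r + u − y = 0.0385 + 0.0212 − 0.0000 = 0.0597
F = S·e^((r+u−y)T) = 9.564 · e^(0.0597 × 11/12) = 9.564 · e^0.054725
= 9.564 × 1.056250 = €10.102 per bushel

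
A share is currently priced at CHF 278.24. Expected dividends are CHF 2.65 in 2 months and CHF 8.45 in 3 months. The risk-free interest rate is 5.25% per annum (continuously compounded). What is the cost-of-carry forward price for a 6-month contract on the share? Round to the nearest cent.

CHF 274.38

PV(dividends) I = 2.65·e^(−0.0525·2/12) + 8.45·e^(−0.0525·3/12)
I = 2.6269 + 8.3398 = 10.9667
F = (S − I)·e^(rT) = (278.24 − 10.9667) · e^(0.0525·6/12)
= 267.2733 · e^0.026250 = 267.2733 × 1.026598 = CHF 274.38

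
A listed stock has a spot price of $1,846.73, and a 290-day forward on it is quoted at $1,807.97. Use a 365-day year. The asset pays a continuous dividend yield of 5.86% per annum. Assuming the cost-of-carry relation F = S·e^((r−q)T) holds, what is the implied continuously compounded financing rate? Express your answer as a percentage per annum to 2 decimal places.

3.19%

From F = S·e^((r−q)T): (r − q) = ln(F/S)/T
ln(1807.97/1846.73) = ln(0.979012) = -0.021211
(r − q) = -0.021211 / (290/365) = -0.026697
r = ln(F/S)/T + q = -0.026697 + 0.0586 = 0.031903
r = 3.19%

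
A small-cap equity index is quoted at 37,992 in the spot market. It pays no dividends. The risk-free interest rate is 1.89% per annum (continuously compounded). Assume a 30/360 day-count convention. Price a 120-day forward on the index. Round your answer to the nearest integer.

38,232

F = S·e^(rT) = 37992 · e^(0.0189 × 120/360)
= 37992 · e^0.006300 = 37992 × 1.006320
F = 38,232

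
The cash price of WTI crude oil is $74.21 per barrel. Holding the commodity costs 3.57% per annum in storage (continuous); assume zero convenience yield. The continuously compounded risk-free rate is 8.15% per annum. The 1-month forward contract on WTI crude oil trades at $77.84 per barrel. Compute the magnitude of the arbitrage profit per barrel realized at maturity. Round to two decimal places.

$2.90 per barrel

Fair forward: F* = S·e^(carry·T), with carry = (r + u) = 0.0815 + 0.0357 = 0.1172
F* = 74.21 · e^(0.1172 × 1/12) = 74.21 · e^0.009767 = 74.21 × 1.009815 = $74.9384
Market $77.84 > fair $74.9384: forward overpriced → cash-and-carry (buy spot, short the forward).
At maturity, profit = |F_mkt − F*| = |77.84 − 74.9384| = $2.90 per barrel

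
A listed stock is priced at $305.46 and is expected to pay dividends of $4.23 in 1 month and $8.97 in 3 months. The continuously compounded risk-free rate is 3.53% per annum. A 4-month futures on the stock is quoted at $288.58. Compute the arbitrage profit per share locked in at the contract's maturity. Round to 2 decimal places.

PV(dividends) I = 4.23·e^(−0.0353·1/12) + 8.97·e^(−0.0353·3/12) = 13.1088
Fair futures F* = (S − I)·e^(rT) = (305.46 − 13.1088)·e^0.011767 = 292.3512 × 1.011837 = 295.8118
Market $288.58 < fair 295.8118: forward underpriced → reverse cash-and-carry (short the stock, invest proceeds at r, pay the dividends, go long the forward).
Profit at T = |F_mkt − F*| = |288.58 − 295.8118| = $7.23 per share

$7.23 per share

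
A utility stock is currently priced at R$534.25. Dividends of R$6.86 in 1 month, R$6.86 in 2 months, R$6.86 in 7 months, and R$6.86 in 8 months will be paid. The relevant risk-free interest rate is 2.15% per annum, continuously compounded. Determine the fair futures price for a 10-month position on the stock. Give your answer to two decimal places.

PV(dividends) I = 6.86·e^(−0.0215·1/12) + 6.86·e^(−0.0215·2/12) + 6.86·e^(−0.0215·7/12) + 6.86·e^(−0.0215·8/12)
I = 6.8477 + 6.8355 + 6.7745 + 6.7624 = 27.2201
F = (S − I)·e^(rT) = (534.25 − 27.2201) · e^(0.0215·10/12)
= 507.0299 · e^0.017917 = 507.0299 × 1.018078 = R$516.20

R$516.20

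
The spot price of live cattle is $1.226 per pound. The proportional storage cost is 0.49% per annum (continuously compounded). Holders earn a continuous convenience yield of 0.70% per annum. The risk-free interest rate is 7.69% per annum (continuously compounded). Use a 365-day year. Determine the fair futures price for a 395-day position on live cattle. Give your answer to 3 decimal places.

$1.329 per pound

Net carry = r + u − y = 0.0769 + 0.0049 − 0.0070 = 0.0748
F = S·e^((r+u−y)T) = 1.226 · e^(0.0748 × 395/365) = 1.226 · e^0.080948
= 1.226 × 1.084315 = $1.329 per pound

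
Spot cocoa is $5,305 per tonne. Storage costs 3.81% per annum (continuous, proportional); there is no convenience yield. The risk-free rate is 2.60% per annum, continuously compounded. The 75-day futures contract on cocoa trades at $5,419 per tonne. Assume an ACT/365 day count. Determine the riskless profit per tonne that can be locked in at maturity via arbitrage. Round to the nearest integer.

Fair futures: F* = S·e^(carry·T), with carry = (r + u) = 0.0260 + 0.0381 = 0.0641
F* = 5305 · e^(0.0641 × 75/365) = 5305 · e^0.013171 = 5305 × 1.013258 = $5375.3337
Market $5419 > fair $5375.3337: forward overpriced → cash-and-carry (buy spot, short the forward).
At maturity, profit = |F_mkt − F*| = |5419 − 5375.3337| = $44 per tonne

$44 per tonne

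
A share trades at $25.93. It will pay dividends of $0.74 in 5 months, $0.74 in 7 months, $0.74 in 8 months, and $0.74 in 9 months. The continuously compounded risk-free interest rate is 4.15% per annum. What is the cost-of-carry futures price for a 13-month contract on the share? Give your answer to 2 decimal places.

PV(dividends) I = 0.74·e^(−0.0415·5/12) + 0.74·e^(−0.0415·7/12) + 0.74·e^(−0.0415·8/12) + 0.74·e^(−0.0415·9/12)
I = 0.7273 + 0.7223 + 0.7198 + 0.7173 = 2.8867
F = (S − I)·e^(rT) = (25.93 − 2.8867) · e^(0.0415·13/12)
= 23.0433 · e^0.044958 = 23.0433 × 1.045984 = $24.10

$24.10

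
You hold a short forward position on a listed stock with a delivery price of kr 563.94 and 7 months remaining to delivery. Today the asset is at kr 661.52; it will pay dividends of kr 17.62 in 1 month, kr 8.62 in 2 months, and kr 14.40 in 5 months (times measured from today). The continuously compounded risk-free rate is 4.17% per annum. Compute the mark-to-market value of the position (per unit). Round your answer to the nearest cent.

-kr 70.86

PV(remaining dividends) I = 17.62·e^(−0.0417·1/12) + 8.62·e^(−0.0417·2/12) + 14.40·e^(−0.0417·5/12) = 40.2711
Current forward F = (S − I)·e^(rT) = (661.52 − 40.2711)·e^(0.0417·7/12) = 621.2489 × 1.024623 = 636.5459
Value (long) = (F − K)·e^(−rT) = (636.5459 − 563.94) × 0.975968 = 70.8610
Short position value = −(long value) = -kr 70.86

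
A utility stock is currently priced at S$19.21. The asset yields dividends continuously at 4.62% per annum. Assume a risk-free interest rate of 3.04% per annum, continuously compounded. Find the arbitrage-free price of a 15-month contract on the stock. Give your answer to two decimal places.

F = S·e^((r − q)T) = 19.21 · e^((0.0304 − 0.0462) × 15/12)
= 19.21 · e^-0.019750 = 19.21 × 0.980444
F = S$18.83

S$18.83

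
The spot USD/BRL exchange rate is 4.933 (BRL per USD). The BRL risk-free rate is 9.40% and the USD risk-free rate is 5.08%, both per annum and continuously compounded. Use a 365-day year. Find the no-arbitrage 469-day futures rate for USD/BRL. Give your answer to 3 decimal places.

5.215

F = S·e^((r_BRL − r_USD)T) = 4.933 · e^((0.0940 − 0.0508) × 469/365)
= 4.933 · e^0.055509 = 4.933 × 1.057079
F = 5.215 BRL per USD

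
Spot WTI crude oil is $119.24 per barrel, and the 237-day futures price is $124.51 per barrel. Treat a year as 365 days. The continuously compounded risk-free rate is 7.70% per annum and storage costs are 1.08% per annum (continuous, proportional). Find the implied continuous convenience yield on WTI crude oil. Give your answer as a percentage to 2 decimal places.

2.12%

F = S·e^((r+u−y)T) ⇒ (r+u−y) = ln(F/S)/T
ln(124.51/119.24) = 0.043248; /T ⇒ 0.066606
y = r + u − ln(F/S)/T = 0.0770 + 0.0108 − 0.066606 = 0.021194
y = 2.12%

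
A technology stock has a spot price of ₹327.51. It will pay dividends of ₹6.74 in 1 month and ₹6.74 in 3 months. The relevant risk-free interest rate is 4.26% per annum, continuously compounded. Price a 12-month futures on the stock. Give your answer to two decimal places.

PV(dividends) I = 6.74·e^(−0.0426·1/12) + 6.74·e^(−0.0426·3/12)
I = 6.7161 + 6.6686 = 13.3847
F = (S − I)·e^(rT) = (327.51 − 13.3847) · e^(0.0426·12/12)
= 314.1253 · e^0.042600 = 314.1253 × 1.043520 = ₹327.80

₹327.80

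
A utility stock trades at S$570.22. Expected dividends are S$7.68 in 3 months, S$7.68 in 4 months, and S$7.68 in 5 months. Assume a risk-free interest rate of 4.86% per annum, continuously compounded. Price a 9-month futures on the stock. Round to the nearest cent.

PV(dividends) I = 7.68·e^(−0.0486·3/12) + 7.68·e^(−0.0486·4/12) + 7.68·e^(−0.0486·5/12)
I = 7.5873 + 7.5566 + 7.5260 = 22.6699
F = (S − I)·e^(rT) = (570.22 − 22.6699) · e^(0.0486·9/12)
= 547.5501 · e^0.036450 = 547.5501 × 1.037122 = S$567.88

S$567.88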